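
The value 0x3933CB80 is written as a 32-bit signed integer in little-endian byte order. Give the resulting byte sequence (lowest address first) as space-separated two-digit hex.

80 CB 33 39

Split into bytes (most-significant first): 39 33 CB 80.
Little-endian stores the least-significant byte at the lowest address.
So at ascending addresses the bytes are 80 CB 33 39.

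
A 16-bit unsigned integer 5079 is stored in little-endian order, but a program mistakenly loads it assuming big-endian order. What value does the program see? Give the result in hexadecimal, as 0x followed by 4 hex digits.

0xD713

5079 in 16-bit hexadecimal is 0x13D7.
Stored little-endian, the bytes at ascending addresses are D7 13.
Read back as big-endian, the last byte is least significant, giving 0xD713.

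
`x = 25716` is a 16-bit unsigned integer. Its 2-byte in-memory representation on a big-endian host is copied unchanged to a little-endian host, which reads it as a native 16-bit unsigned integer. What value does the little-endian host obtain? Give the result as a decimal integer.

29796

25716 in 16-bit hexadecimal is 0x6474.
Stored big-endian, the bytes at ascending addresses are 64 74.
Read back as little-endian, the first byte is least significant, giving 0x7464.
0x7464 = 29796.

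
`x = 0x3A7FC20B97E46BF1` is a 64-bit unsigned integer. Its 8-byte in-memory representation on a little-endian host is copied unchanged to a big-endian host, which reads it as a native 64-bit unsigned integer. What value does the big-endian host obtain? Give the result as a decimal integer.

17396249323037163322

Stored little-endian, the bytes at ascending addresses are F1 6B E4 97 0B C2 7F 3A.
Read back as big-endian, the last byte is least significant, giving 0xF16BE4970BC27F3A.
0xF16BE4970BC27F3A = 17396249323037163322.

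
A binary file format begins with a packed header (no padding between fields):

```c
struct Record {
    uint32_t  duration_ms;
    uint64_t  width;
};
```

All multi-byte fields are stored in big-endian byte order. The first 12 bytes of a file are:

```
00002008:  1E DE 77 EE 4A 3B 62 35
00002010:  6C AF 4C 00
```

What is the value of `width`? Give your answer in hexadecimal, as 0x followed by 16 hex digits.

`width` follows `duration_ms` (4 bytes), so it starts at byte offset 4 and occupies 8 bytes.
Bytes at offsets 4..11: 4A 3B 62 35 6C AF 4C 00.
In big-endian order the high byte comes first in memory.
The bytes are already most-significant first: 0x4A3B62356CAF4C00.

0x4A3B62356CAF4C00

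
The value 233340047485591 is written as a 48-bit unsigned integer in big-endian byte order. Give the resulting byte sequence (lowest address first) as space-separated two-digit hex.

233340047485591 in hexadecimal, padded to 48 bits, is 0xD438B6A46A97.
Split into bytes (most-significant first): D4 38 B6 A4 6A 97.
Big-endian: lowest address holds the most-significant byte.
So the memory order matches the most-significant-first order: D4 38 B6 A4 6A 97.

D4 38 B6 A4 6A 97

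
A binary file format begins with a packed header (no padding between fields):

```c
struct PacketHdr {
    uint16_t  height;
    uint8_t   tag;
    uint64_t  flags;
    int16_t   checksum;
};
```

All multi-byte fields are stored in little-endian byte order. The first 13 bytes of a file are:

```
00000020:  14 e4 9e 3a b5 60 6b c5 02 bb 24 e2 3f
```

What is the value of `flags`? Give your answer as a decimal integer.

2646712252943611194

`flags` follows `height` (2 B), `tag` (1 B), so it starts at offset 2 + 1 = 3 and occupies 8 bytes.
Bytes at offsets 3..10: 3A B5 60 6B C5 02 BB 24.
In little-endian order the low byte comes first in memory.
Reassemble most-significant byte first: 24 BB 02 C5 6B 60 B5 3A → 0x24BB02C56B60B53A.
0x24BB02C56B60B53A = 2646712252943611194.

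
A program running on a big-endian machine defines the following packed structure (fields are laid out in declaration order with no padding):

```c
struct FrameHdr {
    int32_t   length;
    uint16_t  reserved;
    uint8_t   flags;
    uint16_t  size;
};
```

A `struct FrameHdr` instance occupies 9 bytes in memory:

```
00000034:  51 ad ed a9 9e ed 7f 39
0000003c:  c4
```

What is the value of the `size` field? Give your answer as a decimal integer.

`size` follows `length` (4 B), `reserved` (2 B), `flags` (1 B), so it starts at offset 4 + 2 + 1 = 7 and occupies 2 bytes.
Bytes at offsets 7..8: 39 C4.
Big-endian: lowest address holds the most-significant byte.
The bytes are already most-significant first: 0x39C4.
0x39C4 = 14788.

14788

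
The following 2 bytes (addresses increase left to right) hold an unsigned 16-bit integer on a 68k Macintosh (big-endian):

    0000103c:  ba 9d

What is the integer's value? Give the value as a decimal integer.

Big-endian: lowest address holds the most-significant byte.
The bytes are already most-significant first: 0xBA9D.
0xBA9D = 47773.

47773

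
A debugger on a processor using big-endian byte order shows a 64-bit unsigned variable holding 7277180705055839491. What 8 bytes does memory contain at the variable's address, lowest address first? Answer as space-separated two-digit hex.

7277180705055839491 in hexadecimal, padded to 64 bits, is 0x64FDBD4B8B2E1503.
Split into bytes (most-significant first): 64 FD BD 4B 8B 2E 15 03.
Big-endian stores the most-significant byte at the lowest address.
So the memory order matches the most-significant-first order: 64 FD BD 4B 8B 2E 15 03.

64 FD BD 4B 8B 2E 15 03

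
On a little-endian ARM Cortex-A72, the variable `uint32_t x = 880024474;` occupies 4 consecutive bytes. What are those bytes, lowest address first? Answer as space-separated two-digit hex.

880024474 in hexadecimal, padded to 32 bits, is 0x34741B9A.
Split into bytes (most-significant first): 34 74 1B 9A.
Little-endian stores the least-significant byte at the lowest address.
So at ascending addresses the bytes are 9A 1B 74 34.

9A 1B 74 34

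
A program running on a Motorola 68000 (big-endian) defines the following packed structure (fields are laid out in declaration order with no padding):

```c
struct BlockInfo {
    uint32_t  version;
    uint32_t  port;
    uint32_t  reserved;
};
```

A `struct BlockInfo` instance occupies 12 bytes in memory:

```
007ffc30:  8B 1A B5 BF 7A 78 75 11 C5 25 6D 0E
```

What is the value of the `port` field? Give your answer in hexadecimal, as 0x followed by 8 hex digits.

0x7A787511

`port` follows `version` (4 bytes), so it starts at byte offset 4 and occupies 4 bytes.
Bytes at offsets 4..7: 7A 78 75 11.
Big-endian: lowest address holds the most-significant byte.
The bytes are already most-significant first: 0x7A787511.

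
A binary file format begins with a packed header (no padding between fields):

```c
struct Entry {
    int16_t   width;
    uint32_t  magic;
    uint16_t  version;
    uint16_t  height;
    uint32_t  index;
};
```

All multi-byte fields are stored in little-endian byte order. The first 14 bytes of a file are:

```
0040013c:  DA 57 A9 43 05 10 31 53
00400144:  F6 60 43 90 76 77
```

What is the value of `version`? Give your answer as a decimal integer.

`version` follows `width` (2 B), `magic` (4 B), so it starts at offset 2 + 4 = 6 and occupies 2 bytes.
Bytes at offsets 6..7: 31 53.
In little-endian order the low byte comes first in memory.
Reassemble most-significant byte first: 53 31 → 0x5331.
0x5331 = 21297.

21297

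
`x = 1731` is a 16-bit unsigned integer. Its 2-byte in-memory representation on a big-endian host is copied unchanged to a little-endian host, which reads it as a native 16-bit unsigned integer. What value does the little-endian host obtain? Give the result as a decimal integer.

49926

1731 in 16-bit hexadecimal is 0x06C3.
Stored big-endian, the bytes at ascending addresses are 06 C3.
Read back as little-endian, the first byte is least significant, giving 0xC306.
0xC306 = 49926.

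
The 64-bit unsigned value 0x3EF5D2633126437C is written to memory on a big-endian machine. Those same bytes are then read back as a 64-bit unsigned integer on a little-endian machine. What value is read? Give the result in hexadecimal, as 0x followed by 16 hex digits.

0x7C43263163D2F53E

Stored big-endian, the bytes at ascending addresses are 3E F5 D2 63 31 26 43 7C.
Read back as little-endian, the first byte is least significant, giving 0x7C43263163D2F53E.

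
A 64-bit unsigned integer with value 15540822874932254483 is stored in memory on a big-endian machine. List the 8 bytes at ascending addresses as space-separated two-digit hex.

D7 AC 18 10 E1 9A 17 13

15540822874932254483 in hexadecimal, padded to 64 bits, is 0xD7AC1810E19A1713.
Split into bytes (most-significant first): D7 AC 18 10 E1 9A 17 13.
Big-endian stores the most-significant byte at the lowest address.
So the memory order matches the most-significant-first order: D7 AC 18 10 E1 9A 17 13.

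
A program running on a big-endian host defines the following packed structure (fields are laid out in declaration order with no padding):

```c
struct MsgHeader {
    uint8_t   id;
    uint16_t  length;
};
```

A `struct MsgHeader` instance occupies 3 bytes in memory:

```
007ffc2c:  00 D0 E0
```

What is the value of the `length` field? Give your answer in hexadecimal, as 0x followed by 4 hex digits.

0xD0E0

`length` follows `id` (1 byte), so it starts at byte offset 1 and occupies 2 bytes.
Bytes at offsets 1..2: D0 E0.
Big-endian stores the most-significant byte at the lowest address.
The bytes are already most-significant first: 0xD0E0.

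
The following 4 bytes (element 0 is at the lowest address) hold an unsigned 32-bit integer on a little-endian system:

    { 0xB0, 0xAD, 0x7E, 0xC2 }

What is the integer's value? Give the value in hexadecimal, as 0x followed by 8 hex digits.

0xC27EADB0

Little-endian stores the least-significant byte at the lowest address.
Reassemble most-significant byte first: C2 7E AD B0 → 0xC27EADB0.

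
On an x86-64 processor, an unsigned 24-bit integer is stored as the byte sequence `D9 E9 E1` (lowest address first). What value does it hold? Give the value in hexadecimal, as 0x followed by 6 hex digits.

0xE1E9D9

Little-endian: lowest address holds the least-significant byte.
Reassemble most-significant byte first: E1 E9 D9 → 0xE1E9D9.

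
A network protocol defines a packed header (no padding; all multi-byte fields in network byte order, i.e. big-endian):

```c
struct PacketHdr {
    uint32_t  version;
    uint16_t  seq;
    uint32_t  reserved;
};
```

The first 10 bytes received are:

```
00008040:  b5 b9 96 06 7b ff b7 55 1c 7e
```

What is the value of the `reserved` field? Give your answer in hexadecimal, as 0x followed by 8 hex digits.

`reserved` follows `version` (4 B), `seq` (2 B), so it starts at offset 4 + 2 = 6 and occupies 4 bytes.
Bytes at offsets 6..9: B7 55 1C 7E.
Big-endian: lowest address holds the most-significant byte.
The bytes are already most-significant first: 0xB7551C7E.

0xB7551C7E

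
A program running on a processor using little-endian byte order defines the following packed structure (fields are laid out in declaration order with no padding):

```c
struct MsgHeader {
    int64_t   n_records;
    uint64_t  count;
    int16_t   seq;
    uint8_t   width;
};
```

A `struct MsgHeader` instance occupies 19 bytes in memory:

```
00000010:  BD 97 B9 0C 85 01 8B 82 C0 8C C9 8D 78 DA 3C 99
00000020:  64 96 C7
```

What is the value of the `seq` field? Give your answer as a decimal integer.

`seq` follows `n_records` (8 B), `count` (8 B), so it starts at offset 8 + 8 = 16 and occupies 2 bytes.
Bytes at offsets 16..17: 64 96.
Little-endian: lowest address holds the least-significant byte.
Reassemble most-significant byte first: 96 64 → 0x9664.
Top bit is set, so as a signed 16-bit value this is 0x9664 − 2^16 = -27036.

-27036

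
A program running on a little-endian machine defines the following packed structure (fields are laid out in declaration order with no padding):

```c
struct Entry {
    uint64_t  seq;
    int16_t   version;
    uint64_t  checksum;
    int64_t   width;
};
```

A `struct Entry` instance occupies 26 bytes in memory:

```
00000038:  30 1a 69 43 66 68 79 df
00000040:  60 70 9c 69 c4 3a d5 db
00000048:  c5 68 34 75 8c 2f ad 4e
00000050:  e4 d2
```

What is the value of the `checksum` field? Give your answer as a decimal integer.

`checksum` follows `seq` (8 B), `version` (2 B), so it starts at offset 8 + 2 = 10 and occupies 8 bytes.
Bytes at offsets 10..17: 9C 69 C4 3A D5 DB C5 68.
Little-endian: lowest address holds the least-significant byte.
Reassemble most-significant byte first: 68 C5 DB D5 3A C4 69 9C → 0x68C5DBD53AC4699C.
0x68C5DBD53AC4699C = 7549682059216972188.

7549682059216972188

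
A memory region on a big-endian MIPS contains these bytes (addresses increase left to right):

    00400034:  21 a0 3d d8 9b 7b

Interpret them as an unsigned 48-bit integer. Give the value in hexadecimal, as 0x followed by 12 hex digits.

Big-endian stores the most-significant byte at the lowest address.
The bytes are already most-significant first: 0x21A03DD89B7B.

0x21A03DD89B7B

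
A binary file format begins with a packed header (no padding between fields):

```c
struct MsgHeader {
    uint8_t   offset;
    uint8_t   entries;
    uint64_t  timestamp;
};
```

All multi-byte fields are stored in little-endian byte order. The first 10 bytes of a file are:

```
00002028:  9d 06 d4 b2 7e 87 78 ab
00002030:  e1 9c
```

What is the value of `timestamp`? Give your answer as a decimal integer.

`timestamp` follows `offset` (1 B), `entries` (1 B), so it starts at offset 1 + 1 = 2 and occupies 8 bytes.
Bytes at offsets 2..9: D4 B2 7E 87 78 AB E1 9C.
Little-endian: lowest address holds the least-significant byte.
Reassemble most-significant byte first: 9C E1 AB 78 87 7E B2 D4 → 0x9CE1AB78877EB2D4.
0x9CE1AB78877EB2D4 = 11304505073834308308.

11304505073834308308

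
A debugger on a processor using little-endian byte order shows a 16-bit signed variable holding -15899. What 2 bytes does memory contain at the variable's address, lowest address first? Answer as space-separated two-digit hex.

Two's complement of -15899 in 16 bits: 15899 = 0x3E1B; invert → 0xC1E4; add 1 → 0xC1E5.
Split into bytes (most-significant first): C1 E5.
Little-endian stores the least-significant byte at the lowest address.
So at ascending addresses the bytes are E5 C1.

E5 C1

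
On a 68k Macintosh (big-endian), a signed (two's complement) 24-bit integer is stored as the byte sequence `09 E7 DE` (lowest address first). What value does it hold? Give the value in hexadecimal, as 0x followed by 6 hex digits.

0x09E7DE

In big-endian order the high byte comes first in memory.
The bytes are already most-significant first: 0x09E7DE.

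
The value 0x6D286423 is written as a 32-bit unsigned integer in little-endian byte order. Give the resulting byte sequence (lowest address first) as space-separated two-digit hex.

23 64 28 6D

Split into bytes (most-significant first): 6D 28 64 23.
Little-endian stores the least-significant byte at the lowest address.
So at ascending addresses the bytes are 23 64 28 6D.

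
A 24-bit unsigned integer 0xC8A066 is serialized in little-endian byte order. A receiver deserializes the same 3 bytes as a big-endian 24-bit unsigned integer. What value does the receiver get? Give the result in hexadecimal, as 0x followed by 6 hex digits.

0x66A0C8

Stored little-endian, the bytes at ascending addresses are 66 A0 C8.
Read back as big-endian, the last byte is least significant, giving 0x66A0C8.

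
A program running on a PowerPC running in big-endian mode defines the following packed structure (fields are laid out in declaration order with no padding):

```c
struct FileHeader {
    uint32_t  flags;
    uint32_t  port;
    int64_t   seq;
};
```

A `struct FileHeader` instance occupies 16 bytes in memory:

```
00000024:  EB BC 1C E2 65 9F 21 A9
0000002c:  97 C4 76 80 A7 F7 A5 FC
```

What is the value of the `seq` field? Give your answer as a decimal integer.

-7510747983601228292

`seq` follows `flags` (4 B), `port` (4 B), so it starts at offset 4 + 4 = 8 and occupies 8 bytes.
Bytes at offsets 8..15: 97 C4 76 80 A7 F7 A5 FC.
Big-endian: lowest address holds the most-significant byte.
The bytes are already most-significant first: 0x97C47680A7F7A5FC.
Top bit is set, so as a signed 64-bit value this is 0x97C47680A7F7A5FC − 2^64 = -7510747983601228292.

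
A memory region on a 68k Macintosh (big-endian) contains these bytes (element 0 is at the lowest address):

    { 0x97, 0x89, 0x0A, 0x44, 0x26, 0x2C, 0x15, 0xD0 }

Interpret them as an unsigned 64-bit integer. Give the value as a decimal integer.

Big-endian: lowest address holds the most-significant byte.
The bytes are already most-significant first: 0x97890A44262C15D0.
0x97890A44262C15D0 = 10919270059350955472.

10919270059350955472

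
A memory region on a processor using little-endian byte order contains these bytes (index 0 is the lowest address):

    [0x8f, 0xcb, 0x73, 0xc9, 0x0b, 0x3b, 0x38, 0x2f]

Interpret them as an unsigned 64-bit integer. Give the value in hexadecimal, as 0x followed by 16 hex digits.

0x2F383B0BC973CB8F

Little-endian: lowest address holds the least-significant byte.
Reassemble most-significant byte first: 2F 38 3B 0B C9 73 CB 8F → 0x2F383B0BC973CB8F.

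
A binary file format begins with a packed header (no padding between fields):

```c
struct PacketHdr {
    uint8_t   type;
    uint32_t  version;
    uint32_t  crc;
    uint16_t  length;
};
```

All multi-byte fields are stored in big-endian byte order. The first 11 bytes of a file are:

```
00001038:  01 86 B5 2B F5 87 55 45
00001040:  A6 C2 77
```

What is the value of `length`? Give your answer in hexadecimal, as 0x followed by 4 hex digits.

0xC277

`length` follows `type` (1 B), `version` (4 B), `crc` (4 B), so it starts at offset 1 + 4 + 4 = 9 and occupies 2 bytes.
Bytes at offsets 9..10: C2 77.
In big-endian order the high byte comes first in memory.
The bytes are already most-significant first: 0xC277.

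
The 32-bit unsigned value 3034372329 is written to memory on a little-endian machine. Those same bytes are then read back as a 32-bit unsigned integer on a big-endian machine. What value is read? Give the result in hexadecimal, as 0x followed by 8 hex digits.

3034372329 in 32-bit hexadecimal is 0xB4DCD8E9.
Stored little-endian, the bytes at ascending addresses are E9 D8 DC B4.
Read back as big-endian, the last byte is least significant, giving 0xE9D8DCB4.

0xE9D8DCB4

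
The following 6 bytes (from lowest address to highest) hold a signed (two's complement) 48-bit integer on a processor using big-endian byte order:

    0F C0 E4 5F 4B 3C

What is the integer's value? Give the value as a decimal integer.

Big-endian stores the most-significant byte at the lowest address.
The bytes are already most-significant first: 0x0FC0E45F4B3C.
0x0FC0E45F4B3C = 17321139587900.

17321139587900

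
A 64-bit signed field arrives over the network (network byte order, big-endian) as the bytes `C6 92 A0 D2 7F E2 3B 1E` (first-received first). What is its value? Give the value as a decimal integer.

Big-endian stores the most-significant byte at the lowest address.
The bytes are already most-significant first: 0xC692A0D27FE23B1E.
Top bit is set, so as a signed 64-bit value this is 0xC692A0D27FE23B1E − 2^64 = -4138068281650955490.

-4138068281650955490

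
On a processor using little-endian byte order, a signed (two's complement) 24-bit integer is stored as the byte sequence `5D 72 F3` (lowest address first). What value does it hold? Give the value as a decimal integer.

Little-endian stores the least-significant byte at the lowest address.
Reassemble most-significant byte first: F3 72 5D → 0xF3725D.
Top bit is set, so as a signed 24-bit value this is 0xF3725D − 2^24 = -822691.

-822691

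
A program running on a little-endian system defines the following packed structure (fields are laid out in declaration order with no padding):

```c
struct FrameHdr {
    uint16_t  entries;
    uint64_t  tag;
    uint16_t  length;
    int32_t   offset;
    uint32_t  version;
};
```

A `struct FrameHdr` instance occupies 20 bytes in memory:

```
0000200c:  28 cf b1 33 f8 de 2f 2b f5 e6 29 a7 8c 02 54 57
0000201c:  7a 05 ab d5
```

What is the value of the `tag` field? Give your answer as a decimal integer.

16642255482621801393

`tag` follows `entries` (2 bytes), so it starts at byte offset 2 and occupies 8 bytes.
Bytes at offsets 2..9: B1 33 F8 DE 2F 2B F5 E6.
Little-endian: lowest address holds the least-significant byte.
Reassemble most-significant byte first: E6 F5 2B 2F DE F8 33 B1 → 0xE6F52B2FDEF833B1.
0xE6F52B2FDEF833B1 = 16642255482621801393.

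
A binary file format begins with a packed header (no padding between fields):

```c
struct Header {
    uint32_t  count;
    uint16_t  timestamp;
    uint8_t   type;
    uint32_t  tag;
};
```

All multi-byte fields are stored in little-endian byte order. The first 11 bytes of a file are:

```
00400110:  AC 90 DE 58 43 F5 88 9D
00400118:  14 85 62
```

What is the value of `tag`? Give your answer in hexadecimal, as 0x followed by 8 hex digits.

`tag` follows `count` (4 B), `timestamp` (2 B), `type` (1 B), so it starts at offset 4 + 2 + 1 = 7 and occupies 4 bytes.
Bytes at offsets 7..10: 9D 14 85 62.
Little-endian stores the least-significant byte at the lowest address.
Reassemble most-significant byte first: 62 85 14 9D → 0x6285149D.

0x6285149D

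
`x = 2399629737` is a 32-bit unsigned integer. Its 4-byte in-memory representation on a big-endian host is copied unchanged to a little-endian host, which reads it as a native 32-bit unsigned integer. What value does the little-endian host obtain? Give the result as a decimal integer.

2399629737 in 32-bit hexadecimal is 0x8F0771A9.
Stored big-endian, the bytes at ascending addresses are 8F 07 71 A9.
Read back as little-endian, the first byte is least significant, giving 0xA971078F.
0xA971078F = 2842757007.

2842757007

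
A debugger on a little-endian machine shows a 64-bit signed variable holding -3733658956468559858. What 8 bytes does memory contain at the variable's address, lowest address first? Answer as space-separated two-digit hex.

0E 60 3C FB F5 60 2F CC

Two's complement of -3733658956468559858 in 64 bits: 3733658956468559858 = 0x33D09F0A04C39FF2; invert → 0xCC2F60F5FB3C600D; add 1 → 0xCC2F60F5FB3C600E.
Split into bytes (most-significant first): CC 2F 60 F5 FB 3C 60 0E.
Little-endian stores the least-significant byte at the lowest address.
So at ascending addresses the bytes are 0E 60 3C FB F5 60 2F CC.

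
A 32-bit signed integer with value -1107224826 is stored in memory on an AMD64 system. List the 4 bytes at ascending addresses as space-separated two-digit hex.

06 17 01 BE

Two's complement of -1107224826 in 32 bits: 1107224826 = 0x41FEE8FA; invert → 0xBE011705; add 1 → 0xBE011706.
Split into bytes (most-significant first): BE 01 17 06.
In little-endian order the low byte comes first in memory.
So at ascending addresses the bytes are 06 17 01 BE.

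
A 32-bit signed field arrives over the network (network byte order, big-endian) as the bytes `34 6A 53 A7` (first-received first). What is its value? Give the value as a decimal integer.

Big-endian stores the most-significant byte at the lowest address.
The bytes are already most-significant first: 0x346A53A7.
0x346A53A7 = 879383463.

879383463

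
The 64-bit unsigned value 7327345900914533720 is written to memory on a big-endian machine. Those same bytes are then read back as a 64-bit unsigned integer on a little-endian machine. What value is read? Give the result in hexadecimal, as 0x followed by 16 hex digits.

0x58E56C6246F6AF65

7327345900914533720 in 64-bit hexadecimal is 0x65AFF646626CE558.
Stored big-endian, the bytes at ascending addresses are 65 AF F6 46 62 6C E5 58.
Read back as little-endian, the first byte is least significant, giving 0x58E56C6246F6AF65.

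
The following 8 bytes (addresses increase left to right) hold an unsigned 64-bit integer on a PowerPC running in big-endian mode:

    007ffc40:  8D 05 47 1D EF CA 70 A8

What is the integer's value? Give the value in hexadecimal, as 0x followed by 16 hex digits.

Big-endian stores the most-significant byte at the lowest address.
The bytes are already most-significant first: 0x8D05471DEFCA70A8.

0x8D05471DEFCA70A8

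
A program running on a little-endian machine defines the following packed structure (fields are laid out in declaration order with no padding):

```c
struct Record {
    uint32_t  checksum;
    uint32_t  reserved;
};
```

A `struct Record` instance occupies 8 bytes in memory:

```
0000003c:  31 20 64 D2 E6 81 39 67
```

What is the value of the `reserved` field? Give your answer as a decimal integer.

1731822054

`reserved` follows `checksum` (4 bytes), so it starts at byte offset 4 and occupies 4 bytes.
Bytes at offsets 4..7: E6 81 39 67.
Little-endian stores the least-significant byte at the lowest address.
Reassemble most-significant byte first: 67 39 81 E6 → 0x673981E6.
0x673981E6 = 1731822054.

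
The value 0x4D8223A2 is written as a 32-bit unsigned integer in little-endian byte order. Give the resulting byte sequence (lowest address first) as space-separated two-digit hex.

A2 23 82 4D

Split into bytes (most-significant first): 4D 82 23 A2.
Little-endian stores the least-significant byte at the lowest address.
So at ascending addresses the bytes are A2 23 82 4D.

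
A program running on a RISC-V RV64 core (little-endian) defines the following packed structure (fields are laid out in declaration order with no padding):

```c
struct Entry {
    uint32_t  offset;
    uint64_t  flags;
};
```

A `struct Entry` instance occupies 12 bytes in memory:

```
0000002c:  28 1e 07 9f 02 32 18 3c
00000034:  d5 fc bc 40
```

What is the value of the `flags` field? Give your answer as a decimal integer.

4664881306815443458

`flags` follows `offset` (4 bytes), so it starts at byte offset 4 and occupies 8 bytes.
Bytes at offsets 4..11: 02 32 18 3C D5 FC BC 40.
Little-endian stores the least-significant byte at the lowest address.
Reassemble most-significant byte first: 40 BC FC D5 3C 18 32 02 → 0x40BCFCD53C183202.
0x40BCFCD53C183202 = 4664881306815443458.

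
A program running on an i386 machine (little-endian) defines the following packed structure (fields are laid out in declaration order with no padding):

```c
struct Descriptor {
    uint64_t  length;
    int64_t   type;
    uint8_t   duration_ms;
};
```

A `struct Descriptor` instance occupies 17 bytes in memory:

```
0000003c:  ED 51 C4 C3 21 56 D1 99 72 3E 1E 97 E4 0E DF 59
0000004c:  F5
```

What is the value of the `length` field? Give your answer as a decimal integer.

11083734860953833965

`length` is the first field, at byte offset 0, occupying 8 bytes.
Bytes at offsets 0..7: ED 51 C4 C3 21 56 D1 99.
In little-endian order the low byte comes first in memory.
Reassemble most-significant byte first: 99 D1 56 21 C3 C4 51 ED → 0x99D15621C3C451ED.
0x99D15621C3C451ED = 11083734860953833965.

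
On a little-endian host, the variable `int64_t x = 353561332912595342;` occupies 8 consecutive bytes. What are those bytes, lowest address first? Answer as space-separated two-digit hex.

353561332912595342 in hexadecimal, padded to 64 bits, is 0x04E81A28B691A18E.
Split into bytes (most-significant first): 04 E8 1A 28 B6 91 A1 8E.
In little-endian order the low byte comes first in memory.
So at ascending addresses the bytes are 8E A1 91 B6 28 1A E8 04.

8E A1 91 B6 28 1A E8 04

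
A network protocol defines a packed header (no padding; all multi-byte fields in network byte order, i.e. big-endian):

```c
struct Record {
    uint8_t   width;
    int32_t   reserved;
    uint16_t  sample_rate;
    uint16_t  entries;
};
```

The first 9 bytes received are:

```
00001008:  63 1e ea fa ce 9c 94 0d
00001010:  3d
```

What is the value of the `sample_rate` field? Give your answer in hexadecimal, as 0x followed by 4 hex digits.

`sample_rate` follows `width` (1 B), `reserved` (4 B), so it starts at offset 1 + 4 = 5 and occupies 2 bytes.
Bytes at offsets 5..6: 9C 94.
Big-endian stores the most-significant byte at the lowest address.
The bytes are already most-significant first: 0x9C94.

0x9C94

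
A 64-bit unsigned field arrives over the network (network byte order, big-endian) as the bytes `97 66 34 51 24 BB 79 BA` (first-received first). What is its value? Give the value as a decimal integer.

10909464670464866746

In big-endian order the high byte comes first in memory.
The bytes are already most-significant first: 0x9766345124BB79BA.
0x9766345124BB79BA = 10909464670464866746.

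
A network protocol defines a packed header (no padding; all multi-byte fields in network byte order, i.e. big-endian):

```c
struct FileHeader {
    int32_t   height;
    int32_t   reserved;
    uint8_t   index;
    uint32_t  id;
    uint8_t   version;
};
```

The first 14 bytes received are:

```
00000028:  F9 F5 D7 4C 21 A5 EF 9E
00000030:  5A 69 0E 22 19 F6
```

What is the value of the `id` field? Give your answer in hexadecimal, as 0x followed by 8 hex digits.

0x690E2219

`id` follows `height` (4 B), `reserved` (4 B), `index` (1 B), so it starts at offset 4 + 4 + 1 = 9 and occupies 4 bytes.
Bytes at offsets 9..12: 69 0E 22 19.
Big-endian stores the most-significant byte at the lowest address.
The bytes are already most-significant first: 0x690E2219.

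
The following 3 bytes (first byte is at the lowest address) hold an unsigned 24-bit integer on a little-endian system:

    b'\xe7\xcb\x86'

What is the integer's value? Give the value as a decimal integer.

In little-endian order the low byte comes first in memory.
Reassemble most-significant byte first: 86 CB E7 → 0x86CBE7.
0x86CBE7 = 8834023.

8834023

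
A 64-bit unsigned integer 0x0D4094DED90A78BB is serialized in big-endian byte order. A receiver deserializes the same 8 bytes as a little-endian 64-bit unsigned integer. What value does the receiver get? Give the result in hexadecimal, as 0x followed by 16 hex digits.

Stored big-endian, the bytes at ascending addresses are 0D 40 94 DE D9 0A 78 BB.
Read back as little-endian, the first byte is least significant, giving 0xBB780AD9DE94400D.

0xBB780AD9DE94400D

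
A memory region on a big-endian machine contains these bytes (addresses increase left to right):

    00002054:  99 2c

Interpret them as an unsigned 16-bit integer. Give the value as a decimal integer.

Big-endian: lowest address holds the most-significant byte.
The bytes are already most-significant first: 0x992C.
0x992C = 39212.

39212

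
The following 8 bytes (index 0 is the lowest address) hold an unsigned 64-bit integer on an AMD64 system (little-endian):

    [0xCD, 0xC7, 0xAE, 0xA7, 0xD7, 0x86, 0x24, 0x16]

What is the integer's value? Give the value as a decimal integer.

1595548428785338317

In little-endian order the low byte comes first in memory.
Reassemble most-significant byte first: 16 24 86 D7 A7 AE C7 CD → 0x162486D7A7AEC7CD.
0x162486D7A7AEC7CD = 1595548428785338317.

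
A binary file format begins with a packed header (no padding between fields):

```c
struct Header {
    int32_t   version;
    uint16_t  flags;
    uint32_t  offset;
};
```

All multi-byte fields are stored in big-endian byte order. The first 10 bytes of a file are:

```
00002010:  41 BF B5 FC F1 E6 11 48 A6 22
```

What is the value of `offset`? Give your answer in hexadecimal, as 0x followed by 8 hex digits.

`offset` follows `version` (4 B), `flags` (2 B), so it starts at offset 4 + 2 = 6 and occupies 4 bytes.
Bytes at offsets 6..9: 11 48 A6 22.
Big-endian: lowest address holds the most-significant byte.
The bytes are already most-significant first: 0x1148A622.

0x1148A622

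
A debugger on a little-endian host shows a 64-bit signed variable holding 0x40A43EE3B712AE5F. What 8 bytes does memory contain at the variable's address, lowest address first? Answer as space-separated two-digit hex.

Split into bytes (most-significant first): 40 A4 3E E3 B7 12 AE 5F.
Little-endian stores the least-significant byte at the lowest address.
So at ascending addresses the bytes are 5F AE 12 B7 E3 3E A4 40.

5F AE 12 B7 E3 3E A4 40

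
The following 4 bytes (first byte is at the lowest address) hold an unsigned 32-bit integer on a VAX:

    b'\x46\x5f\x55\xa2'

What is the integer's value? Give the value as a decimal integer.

2723503942

Little-endian stores the least-significant byte at the lowest address.
Reassemble most-significant byte first: A2 55 5F 46 → 0xA2555F46.
0xA2555F46 = 2723503942.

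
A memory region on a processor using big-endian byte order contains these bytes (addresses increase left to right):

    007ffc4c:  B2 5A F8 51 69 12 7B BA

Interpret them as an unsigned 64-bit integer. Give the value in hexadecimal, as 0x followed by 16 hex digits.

0xB25AF85169127BBA

Big-endian: lowest address holds the most-significant byte.
The bytes are already most-significant first: 0xB25AF85169127BBA.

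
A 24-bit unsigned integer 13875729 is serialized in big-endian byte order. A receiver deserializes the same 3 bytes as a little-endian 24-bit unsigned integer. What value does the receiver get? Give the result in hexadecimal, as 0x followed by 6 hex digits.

13875729 in 24-bit hexadecimal is 0xD3BA11.
Stored big-endian, the bytes at ascending addresses are D3 BA 11.
Read back as little-endian, the first byte is least significant, giving 0x11BAD3.

0x11BAD3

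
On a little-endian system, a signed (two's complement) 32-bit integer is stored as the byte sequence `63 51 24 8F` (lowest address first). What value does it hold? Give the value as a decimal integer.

-1893445277

Little-endian stores the least-significant byte at the lowest address.
Reassemble most-significant byte first: 8F 24 51 63 → 0x8F245163.
Top bit is set, so as a signed 32-bit value this is 0x8F245163 − 2^32 = -1893445277.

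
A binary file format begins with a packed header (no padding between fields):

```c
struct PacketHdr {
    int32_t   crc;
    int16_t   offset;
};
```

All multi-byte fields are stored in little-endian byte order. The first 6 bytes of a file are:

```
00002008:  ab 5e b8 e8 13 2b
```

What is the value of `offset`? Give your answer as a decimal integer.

`offset` follows `crc` (4 bytes), so it starts at byte offset 4 and occupies 2 bytes.
Bytes at offsets 4..5: 13 2B.
In little-endian order the low byte comes first in memory.
Reassemble most-significant byte first: 2B 13 → 0x2B13.
0x2B13 = 11027.

11027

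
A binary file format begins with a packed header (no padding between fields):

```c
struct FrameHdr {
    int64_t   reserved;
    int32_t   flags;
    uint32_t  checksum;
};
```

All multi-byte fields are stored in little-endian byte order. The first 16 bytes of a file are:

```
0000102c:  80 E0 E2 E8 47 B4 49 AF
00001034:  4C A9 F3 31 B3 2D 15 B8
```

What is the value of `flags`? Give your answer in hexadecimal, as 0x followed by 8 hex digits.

0x31F3A94C

`flags` follows `reserved` (8 bytes), so it starts at byte offset 8 and occupies 4 bytes.
Bytes at offsets 8..11: 4C A9 F3 31.
Little-endian: lowest address holds the least-significant byte.
Reassemble most-significant byte first: 31 F3 A9 4C → 0x31F3A94C.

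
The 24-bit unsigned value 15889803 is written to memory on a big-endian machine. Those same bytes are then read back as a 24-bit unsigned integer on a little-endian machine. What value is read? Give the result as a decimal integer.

9139698

15889803 in 24-bit hexadecimal is 0xF2758B.
Stored big-endian, the bytes at ascending addresses are F2 75 8B.
Read back as little-endian, the first byte is least significant, giving 0x8B75F2.
0x8B75F2 = 9139698.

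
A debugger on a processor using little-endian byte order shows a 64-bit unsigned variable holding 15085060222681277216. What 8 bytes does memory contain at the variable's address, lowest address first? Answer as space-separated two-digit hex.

20 E3 4A 34 59 E6 58 D1

15085060222681277216 in hexadecimal, padded to 64 bits, is 0xD158E659344AE320.
Split into bytes (most-significant first): D1 58 E6 59 34 4A E3 20.
Little-endian stores the least-significant byte at the lowest address.
So at ascending addresses the bytes are 20 E3 4A 34 59 E6 58 D1.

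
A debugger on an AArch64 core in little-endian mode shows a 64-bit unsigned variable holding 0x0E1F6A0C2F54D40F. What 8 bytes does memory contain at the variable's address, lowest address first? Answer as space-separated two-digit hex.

Split into bytes (most-significant first): 0E 1F 6A 0C 2F 54 D4 0F.
Little-endian: lowest address holds the least-significant byte.
So at ascending addresses the bytes are 0F D4 54 2F 0C 6A 1F 0E.

0F D4 54 2F 0C 6A 1F 0E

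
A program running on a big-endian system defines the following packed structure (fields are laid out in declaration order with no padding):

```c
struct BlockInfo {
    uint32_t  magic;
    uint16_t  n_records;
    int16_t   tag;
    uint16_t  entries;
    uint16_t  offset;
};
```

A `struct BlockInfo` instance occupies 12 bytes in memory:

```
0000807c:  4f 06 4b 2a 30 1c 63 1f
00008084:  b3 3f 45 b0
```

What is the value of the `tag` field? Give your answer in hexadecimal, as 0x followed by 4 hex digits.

0x631F

`tag` follows `magic` (4 B), `n_records` (2 B), so it starts at offset 4 + 2 = 6 and occupies 2 bytes.
Bytes at offsets 6..7: 63 1F.
Big-endian stores the most-significant byte at the lowest address.
The bytes are already most-significant first: 0x631F.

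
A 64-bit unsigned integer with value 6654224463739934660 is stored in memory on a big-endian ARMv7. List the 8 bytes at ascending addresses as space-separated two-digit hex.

6654224463739934660 in hexadecimal, padded to 64 bits, is 0x5C588DE4E8EED7C4.
Split into bytes (most-significant first): 5C 58 8D E4 E8 EE D7 C4.
Big-endian stores the most-significant byte at the lowest address.
So the memory order matches the most-significant-first order: 5C 58 8D E4 E8 EE D7 C4.

5C 58 8D E4 E8 EE D7 C4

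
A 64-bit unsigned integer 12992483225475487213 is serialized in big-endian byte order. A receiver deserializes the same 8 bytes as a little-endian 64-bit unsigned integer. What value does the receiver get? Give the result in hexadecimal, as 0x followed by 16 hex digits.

0xED15B00CA8924EB4

12992483225475487213 in 64-bit hexadecimal is 0xB44E92A80CB015ED.
Stored big-endian, the bytes at ascending addresses are B4 4E 92 A8 0C B0 15 ED.
Read back as little-endian, the first byte is least significant, giving 0xED15B00CA8924EB4.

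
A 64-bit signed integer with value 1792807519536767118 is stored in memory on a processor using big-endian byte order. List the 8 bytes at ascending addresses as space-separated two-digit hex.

1792807519536767118 in hexadecimal, padded to 64 bits, is 0x18E154F0B8A3608E.
Split into bytes (most-significant first): 18 E1 54 F0 B8 A3 60 8E.
Big-endian stores the most-significant byte at the lowest address.
So the memory order matches the most-significant-first order: 18 E1 54 F0 B8 A3 60 8E.

18 E1 54 F0 B8 A3 60 8E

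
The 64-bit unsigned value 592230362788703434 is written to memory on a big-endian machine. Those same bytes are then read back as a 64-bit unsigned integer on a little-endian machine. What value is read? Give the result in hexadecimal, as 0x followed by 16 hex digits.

592230362788703434 in 64-bit hexadecimal is 0x083806608F38ACCA.
Stored big-endian, the bytes at ascending addresses are 08 38 06 60 8F 38 AC CA.
Read back as little-endian, the first byte is least significant, giving 0xCAAC388F60063808.

0xCAAC388F60063808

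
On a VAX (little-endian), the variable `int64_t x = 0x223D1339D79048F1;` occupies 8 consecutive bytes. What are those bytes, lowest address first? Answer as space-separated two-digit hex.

F1 48 90 D7 39 13 3D 22

Split into bytes (most-significant first): 22 3D 13 39 D7 90 48 F1.
In little-endian order the low byte comes first in memory.
So at ascending addresses the bytes are F1 48 90 D7 39 13 3D 22.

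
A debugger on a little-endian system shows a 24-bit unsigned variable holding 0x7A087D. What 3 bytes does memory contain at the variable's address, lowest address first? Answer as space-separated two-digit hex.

7D 08 7A

Split into bytes (most-significant first): 7A 08 7D.
In little-endian order the low byte comes first in memory.
So at ascending addresses the bytes are 7D 08 7A.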